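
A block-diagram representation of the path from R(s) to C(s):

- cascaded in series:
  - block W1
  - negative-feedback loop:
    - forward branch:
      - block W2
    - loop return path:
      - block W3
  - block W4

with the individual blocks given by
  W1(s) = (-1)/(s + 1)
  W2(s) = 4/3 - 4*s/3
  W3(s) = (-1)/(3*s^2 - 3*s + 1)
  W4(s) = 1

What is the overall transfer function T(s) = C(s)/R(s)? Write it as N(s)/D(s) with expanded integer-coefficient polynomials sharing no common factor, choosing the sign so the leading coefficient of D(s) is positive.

Reducing step by step:

Step 1. close the feedback loop around W2, W3 -> (-12*s^3 + 24*s^2 - 16*s + 4)/(9*s^2 - 5*s - 1)
Step 2. combine W1, [W2/(1+W2*W3)], W4 in series: this yields T(s), and no further normalization is needed

Answer: (12*s^3 - 24*s^2 + 16*s - 4)/(9*s^3 + 4*s^2 - 6*s - 1)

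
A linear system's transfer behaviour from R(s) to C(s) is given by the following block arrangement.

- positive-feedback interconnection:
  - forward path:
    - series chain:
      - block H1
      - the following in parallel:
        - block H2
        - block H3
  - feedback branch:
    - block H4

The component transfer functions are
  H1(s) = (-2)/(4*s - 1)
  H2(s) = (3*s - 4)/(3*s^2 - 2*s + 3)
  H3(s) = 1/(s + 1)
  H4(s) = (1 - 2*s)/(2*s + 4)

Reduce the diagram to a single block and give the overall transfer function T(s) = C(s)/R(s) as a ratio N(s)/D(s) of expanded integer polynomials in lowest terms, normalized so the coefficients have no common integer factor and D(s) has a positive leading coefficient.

Step 1. sum the parallel branches H2, H3 -> (6*s^2 - 3*s - 1)/(3*s^3 + s^2 + s + 3)
Step 2. reduce the series chain H1, (H2+H3) -> (-12*s^2 + 6*s + 2)/(12*s^4 + s^3 + 3*s^2 + 11*s - 3)
Step 3. collapse the loop ((H1*(H2+H3)) forward, H4 return) - this is the overall T(s), already in the required normalized form

Final answer: (-12*s^3 - 18*s^2 + 14*s + 4)/(12*s^5 + 25*s^4 - 7*s^3 + 29*s^2 + 18*s - 7)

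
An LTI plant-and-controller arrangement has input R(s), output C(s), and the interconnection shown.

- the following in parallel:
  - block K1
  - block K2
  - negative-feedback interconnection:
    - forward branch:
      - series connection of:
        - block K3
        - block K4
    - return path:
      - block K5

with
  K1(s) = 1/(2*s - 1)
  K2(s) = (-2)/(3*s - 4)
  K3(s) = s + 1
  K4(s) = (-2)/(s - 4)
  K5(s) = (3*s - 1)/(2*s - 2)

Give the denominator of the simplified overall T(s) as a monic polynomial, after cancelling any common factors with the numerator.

The answer is s^4 + 5*s^3/3 - 33*s^2/4 + 83*s/12 - 5/3.

Reasoning:
Step 1. cascade K3, K4 = (-2*s - 2)/(s - 4)
Step 2. feedback reduction of (K3*K4), K5 = (2*s^2 - 2)/(2*s^2 + 7*s - 5)
Step 3. parallel reduction of K1, K2, [(K3*K4)/(1+(K3*K4)*K5)] = (12*s^4 - 24*s^3 - 15*s^2 + 13*s + 2)/(12*s^4 + 20*s^3 - 99*s^2 + 83*s - 20)
T(s) is the step-3 result (common factors already cancelled). Leading coefficient of the denominator: 12. Divide through by 12 for the monic polynomial.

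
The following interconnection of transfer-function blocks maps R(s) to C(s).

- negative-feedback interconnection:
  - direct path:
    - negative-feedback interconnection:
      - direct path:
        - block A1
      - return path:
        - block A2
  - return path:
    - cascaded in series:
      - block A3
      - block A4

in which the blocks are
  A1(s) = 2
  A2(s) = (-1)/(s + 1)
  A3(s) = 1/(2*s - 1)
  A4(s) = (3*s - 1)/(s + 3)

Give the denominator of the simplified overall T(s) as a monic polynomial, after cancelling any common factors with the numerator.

[1] reduce the feedback loop with forward A1 and return A2 = (2*s + 2)/(s - 1)
[2] series reduction of A3, A4 = (3*s - 1)/(2*s^2 + 5*s - 3)
[3] reduce the feedback loop with forward [A1/(1+A1*A2)] and return (A3*A4) = (4*s^3 + 14*s^2 + 4*s - 6)/(2*s^3 + 9*s^2 - 4*s + 1)
That last expression is T(s), already simplified. Scaling its denominator by 1/2 (the reciprocal of the leading coefficient) yields the monic denominator.

Therefore the answer is s^3 + 9*s^2/2 - 2*s + 1/2.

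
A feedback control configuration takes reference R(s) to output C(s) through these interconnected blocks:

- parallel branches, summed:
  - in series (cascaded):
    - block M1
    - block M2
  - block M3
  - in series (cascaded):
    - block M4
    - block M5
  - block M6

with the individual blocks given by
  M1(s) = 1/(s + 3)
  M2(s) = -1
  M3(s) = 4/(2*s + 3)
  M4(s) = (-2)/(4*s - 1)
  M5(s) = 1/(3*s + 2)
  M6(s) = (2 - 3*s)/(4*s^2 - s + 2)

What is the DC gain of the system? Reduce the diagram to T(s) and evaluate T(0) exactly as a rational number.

Answer: 3

Working:
[1] multiply M1, M2 (series): (-1)/(s + 3)
[2] combine M4, M5 in series: (-2)/(12*s^2 + 5*s - 2)
[3] add (M1*M2), M3, (M4*M5), M6 (parallel): (24*s^5 + 126*s^4 - 185*s^3 + 278*s^2 + 190*s - 108)/(96*s^6 + 448*s^5 + 526*s^4 + 195*s^3 + 199*s^2 + 72*s - 36)
That last expression is T(s); at s = 0 only the constant terms survive, so T(0) = -108/(-36) = 3.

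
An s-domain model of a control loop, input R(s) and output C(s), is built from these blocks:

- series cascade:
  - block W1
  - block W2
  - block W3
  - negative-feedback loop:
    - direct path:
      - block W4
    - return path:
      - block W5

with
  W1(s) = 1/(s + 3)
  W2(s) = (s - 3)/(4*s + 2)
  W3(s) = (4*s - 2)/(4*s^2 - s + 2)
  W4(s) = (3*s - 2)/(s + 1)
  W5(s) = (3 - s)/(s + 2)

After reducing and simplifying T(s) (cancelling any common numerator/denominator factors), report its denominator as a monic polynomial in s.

1. close the feedback loop around W4, W5 gives (-3*s^2 - 4*s + 4)/(2*s^2 - 14*s + 4)
2. multiply W1, W2, W3, [W4/(1+W4*W5)] (series) gives (-6*s^4 + 13*s^3 + 27*s^2 - 40*s + 12)/(16*s^6 - 60*s^5 - 314*s^4 - 106*s^2 - 40*s + 24)
Step 2 gives the fully reduced T(s), with no common factor left to cancel. The denominator's leading coefficient is 16, so divide each of its coefficients by 16 to get the monic form.

Final answer: s^6 - 15*s^5/4 - 157*s^4/8 - 53*s^2/8 - 5*s/2 + 3/2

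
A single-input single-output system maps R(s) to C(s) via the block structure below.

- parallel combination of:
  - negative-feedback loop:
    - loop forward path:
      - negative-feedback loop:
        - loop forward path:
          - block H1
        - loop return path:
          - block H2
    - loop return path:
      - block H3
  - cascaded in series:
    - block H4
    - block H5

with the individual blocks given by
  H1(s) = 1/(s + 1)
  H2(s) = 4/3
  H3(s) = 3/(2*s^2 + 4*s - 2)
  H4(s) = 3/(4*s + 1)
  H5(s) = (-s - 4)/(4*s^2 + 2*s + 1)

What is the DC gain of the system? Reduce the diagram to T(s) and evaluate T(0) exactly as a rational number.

The answer is -54/5.

Reasoning:
Step 1 - apply the feedback formula to H1, H2 gives 3/(3*s + 7)
Step 2 - apply the feedback formula to [H1/(1+H1*H2)], H3 gives (6*s^2 + 12*s - 6)/(6*s^3 + 26*s^2 + 22*s - 5)
Step 3 - cascade H4, H5 gives (-3*s - 12)/(16*s^3 + 12*s^2 + 6*s + 1)
Step 4 - combine [[H1/(1+H1*H2)]/(1+[H1/(1+H1*H2)]*H3)], (H4*H5) in parallel gives (96*s^5 + 246*s^4 - 66*s^3 - 372*s^2 - 273*s + 54)/(96*s^6 + 488*s^5 + 700*s^4 + 346*s^3 + 98*s^2 - 8*s - 5)
The step-4 result is T(s). Setting s = 0: T(0) = 54/(-5) = -54/5.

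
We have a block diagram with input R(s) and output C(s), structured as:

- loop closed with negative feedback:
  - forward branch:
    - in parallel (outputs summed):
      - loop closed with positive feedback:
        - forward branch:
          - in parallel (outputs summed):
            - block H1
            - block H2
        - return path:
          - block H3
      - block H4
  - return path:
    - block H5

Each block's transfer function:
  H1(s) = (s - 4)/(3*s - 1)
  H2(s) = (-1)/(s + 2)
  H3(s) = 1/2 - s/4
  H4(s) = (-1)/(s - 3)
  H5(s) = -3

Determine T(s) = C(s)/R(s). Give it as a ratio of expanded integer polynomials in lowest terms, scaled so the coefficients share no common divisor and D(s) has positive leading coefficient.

First reduce the diagram to T(s).

[1] add H1, H2 (parallel) = (s^2 - 5*s - 7)/(3*s^2 + 5*s - 2)
[2] apply the feedback formula to (H1+H2), H3 = (4*s^2 - 20*s - 28)/(s^3 + 5*s^2 + 23*s + 6)
[3] combine [(H1+H2)/(1-(H1+H2)*H3)], H4 in parallel = (3*s^3 - 37*s^2 + 9*s + 78)/(s^4 + 2*s^3 + 8*s^2 - 63*s - 18)
[4] reduce the feedback loop with forward ([(H1+H2)/(1-(H1+H2)*H3)]+H4) and return H5, giving the overall T(s)

Answer: (3*s^3 - 37*s^2 + 9*s + 78)/(s^4 - 7*s^3 + 119*s^2 - 90*s - 252)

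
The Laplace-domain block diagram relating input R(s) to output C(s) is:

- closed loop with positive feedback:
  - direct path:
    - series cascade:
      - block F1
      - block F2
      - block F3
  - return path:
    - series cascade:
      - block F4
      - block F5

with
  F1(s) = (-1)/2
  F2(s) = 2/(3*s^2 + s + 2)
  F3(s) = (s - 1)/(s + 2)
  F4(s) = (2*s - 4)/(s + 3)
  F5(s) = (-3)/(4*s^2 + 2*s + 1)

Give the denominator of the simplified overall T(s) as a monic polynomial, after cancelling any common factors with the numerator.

Answer: s^6 + 35*s^5/6 + 45*s^4/4 + 65*s^3/6 + 33*s^2/4 + 29*s/6

Working:
Step 1. combine F1, F2, F3 in series; result (1 - s)/(3*s^3 + 7*s^2 + 4*s + 4)
Step 2. reduce the series chain F4, F5; result (12 - 6*s)/(4*s^3 + 14*s^2 + 7*s + 3)
Step 3. close the feedback loop around (F1*F2*F3), (F4*F5); result (-4*s^4 - 10*s^3 + 7*s^2 + 4*s + 3)/(12*s^6 + 70*s^5 + 135*s^4 + 130*s^3 + 99*s^2 + 58*s)
The result of step 3 is T(s) in lowest terms. Its denominator has leading coefficient 12; dividing the denominator through by 12 makes it monic.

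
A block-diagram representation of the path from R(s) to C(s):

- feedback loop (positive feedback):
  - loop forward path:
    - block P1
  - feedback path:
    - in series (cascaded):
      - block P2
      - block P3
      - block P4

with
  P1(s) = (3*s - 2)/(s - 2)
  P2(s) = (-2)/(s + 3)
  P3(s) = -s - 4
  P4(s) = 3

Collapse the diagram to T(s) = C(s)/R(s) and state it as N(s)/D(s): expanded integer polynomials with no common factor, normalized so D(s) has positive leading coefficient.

(1) series reduction of P2, P3, P4 gives (6*s + 24)/(s + 3)
(2) close the feedback loop around P1, (P2*P3*P4), giving the overall T(s)

Answer: (-3*s^2 - 7*s + 6)/(17*s^2 + 59*s - 42)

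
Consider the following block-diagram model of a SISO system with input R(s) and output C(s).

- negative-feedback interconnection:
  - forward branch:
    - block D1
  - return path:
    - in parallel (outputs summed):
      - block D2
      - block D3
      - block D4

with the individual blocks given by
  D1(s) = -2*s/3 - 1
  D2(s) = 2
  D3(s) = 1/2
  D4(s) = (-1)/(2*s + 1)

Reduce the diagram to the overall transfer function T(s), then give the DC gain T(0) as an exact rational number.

Answer: 2

Working:
Step 1 - reduce the parallel group D2, D3, D4, giving (10*s + 3)/(4*s + 2)
Step 2 - reduce the feedback loop with forward D1 and return (D2+D3+D4), giving (8*s^2 + 16*s + 6)/(20*s^2 + 24*s + 3)
The step-2 result is T(s). Setting s = 0: T(0) = 6/3 = 2.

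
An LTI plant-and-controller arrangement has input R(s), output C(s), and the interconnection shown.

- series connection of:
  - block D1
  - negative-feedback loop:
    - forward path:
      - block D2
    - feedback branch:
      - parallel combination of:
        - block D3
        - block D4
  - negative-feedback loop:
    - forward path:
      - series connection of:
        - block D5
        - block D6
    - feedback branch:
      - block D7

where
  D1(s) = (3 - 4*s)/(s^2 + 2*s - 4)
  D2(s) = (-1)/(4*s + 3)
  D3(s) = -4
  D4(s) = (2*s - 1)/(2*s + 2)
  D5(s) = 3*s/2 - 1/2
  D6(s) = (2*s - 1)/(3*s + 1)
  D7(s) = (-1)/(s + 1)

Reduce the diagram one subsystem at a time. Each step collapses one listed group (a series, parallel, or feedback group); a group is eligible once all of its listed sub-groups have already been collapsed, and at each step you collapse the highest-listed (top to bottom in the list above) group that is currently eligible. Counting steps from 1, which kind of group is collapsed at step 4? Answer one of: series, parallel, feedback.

1. sum the parallel branches D3, D4
2. collapse the loop (D2 forward, (D3+D4) return)
3. combine D5, D6 in series
4. close the feedback loop around (D5*D6), D7
5. multiply D1, [D2/(1+D2*(D3+D4))], [(D5*D6)/(1+(D5*D6)*D7)] (series)
At step 4 the group reduced is feedback.

Answer: feedback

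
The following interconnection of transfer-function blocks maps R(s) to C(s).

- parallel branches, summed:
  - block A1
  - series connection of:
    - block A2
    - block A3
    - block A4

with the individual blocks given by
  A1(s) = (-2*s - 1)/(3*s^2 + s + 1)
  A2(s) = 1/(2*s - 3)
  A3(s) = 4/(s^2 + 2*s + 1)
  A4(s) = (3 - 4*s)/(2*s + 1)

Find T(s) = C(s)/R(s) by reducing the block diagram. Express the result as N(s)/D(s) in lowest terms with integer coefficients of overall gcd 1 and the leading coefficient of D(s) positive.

Answer: (-8*s^5 - 12*s^4 - 38*s^3 + 47*s^2 + 12*s + 15)/(12*s^6 + 16*s^5 - 13*s^4 - 33*s^3 - 26*s^2 - 13*s - 3)

Working:
(1) combine A2, A3, A4 in series, giving (12 - 16*s)/(4*s^4 + 4*s^3 - 7*s^2 - 10*s - 3)
(2) sum the parallel branches A1, (A2*A3*A4); the result is T(s) itself (integer coefficients, no common factor, positive leading denominator coefficient)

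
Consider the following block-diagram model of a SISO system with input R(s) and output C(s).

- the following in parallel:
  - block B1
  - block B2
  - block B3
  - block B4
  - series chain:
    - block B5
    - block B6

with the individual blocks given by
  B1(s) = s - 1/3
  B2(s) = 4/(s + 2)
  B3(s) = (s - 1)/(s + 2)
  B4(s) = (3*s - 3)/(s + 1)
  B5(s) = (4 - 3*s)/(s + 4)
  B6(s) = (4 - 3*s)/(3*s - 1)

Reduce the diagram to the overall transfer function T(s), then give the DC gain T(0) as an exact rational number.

Answer: -35/6

Working:
1. series reduction of B5, B6: (9*s^2 - 24*s + 16)/(3*s^2 + 11*s - 4)
2. add B1, B2, B3, B4, (B5*B6) (parallel): (9*s^5 + 120*s^4 + 289*s^3 + 37*s^2 - 217*s + 140)/(9*s^4 + 60*s^3 + 105*s^2 + 30*s - 24)
The step-2 result is T(s). Setting s = 0: T(0) = 140/(-24) = -35/6.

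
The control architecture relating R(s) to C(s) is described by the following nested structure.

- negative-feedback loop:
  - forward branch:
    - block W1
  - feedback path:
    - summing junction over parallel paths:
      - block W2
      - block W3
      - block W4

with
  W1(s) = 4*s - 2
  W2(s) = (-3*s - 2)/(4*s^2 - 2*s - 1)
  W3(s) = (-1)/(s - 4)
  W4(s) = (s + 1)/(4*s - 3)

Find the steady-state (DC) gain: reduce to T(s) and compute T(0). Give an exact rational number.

Step 1 - combine W2, W3, W4 in parallel = (4*s^4 - 42*s^3 + 58*s^2 + 11*s - 23)/(16*s^4 - 84*s^3 + 82*s^2 - 5*s - 12)
Step 2 - close the feedback loop around W1, (W2+W3+W4) = (64*s^5 - 368*s^4 + 496*s^3 - 184*s^2 - 38*s + 24)/(16*s^5 - 160*s^4 + 232*s^3 + 10*s^2 - 119*s + 34)
Evaluating the step-2 result (the overall T(s)) at s = 0 gives T(0) = 24/34 = 12/17.

Answer: 12/17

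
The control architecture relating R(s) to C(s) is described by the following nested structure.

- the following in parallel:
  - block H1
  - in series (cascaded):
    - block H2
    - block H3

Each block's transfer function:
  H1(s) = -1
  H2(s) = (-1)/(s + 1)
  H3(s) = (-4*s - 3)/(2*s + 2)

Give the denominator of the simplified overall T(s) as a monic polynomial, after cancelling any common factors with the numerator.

Step 1 - reduce the series chain H2, H3; result (4*s + 3)/(2*s^2 + 4*s + 2)
Step 2 - add H1, (H2*H3) (parallel); result (1 - 2*s^2)/(2*s^2 + 4*s + 2)
T(s) is the step-2 result (common factors already cancelled). Leading coefficient of the denominator: 2. Divide through by 2 for the monic polynomial.

Therefore the answer is s^2 + 2*s + 1.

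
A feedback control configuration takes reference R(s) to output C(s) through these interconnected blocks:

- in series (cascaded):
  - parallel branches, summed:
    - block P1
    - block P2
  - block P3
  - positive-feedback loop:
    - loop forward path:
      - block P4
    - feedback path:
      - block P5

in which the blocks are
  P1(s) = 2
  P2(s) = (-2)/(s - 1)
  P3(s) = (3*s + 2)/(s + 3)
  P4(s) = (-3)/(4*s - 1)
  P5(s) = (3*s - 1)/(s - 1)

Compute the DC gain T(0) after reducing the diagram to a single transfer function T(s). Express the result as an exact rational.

1. reduce the parallel group P1, P2, giving (2*s - 4)/(s - 1)
2. collapse the loop (P4 forward, P5 return), giving (3 - 3*s)/(4*s^2 + 4*s - 2)
3. cascade (P1+P2), P3, [P4/(1-P4*P5)], giving (-9*s^2 + 12*s + 12)/(2*s^3 + 8*s^2 + 5*s - 3)
The step-3 result is T(s). Setting s = 0: T(0) = 12/(-3) = -4.

Answer: -4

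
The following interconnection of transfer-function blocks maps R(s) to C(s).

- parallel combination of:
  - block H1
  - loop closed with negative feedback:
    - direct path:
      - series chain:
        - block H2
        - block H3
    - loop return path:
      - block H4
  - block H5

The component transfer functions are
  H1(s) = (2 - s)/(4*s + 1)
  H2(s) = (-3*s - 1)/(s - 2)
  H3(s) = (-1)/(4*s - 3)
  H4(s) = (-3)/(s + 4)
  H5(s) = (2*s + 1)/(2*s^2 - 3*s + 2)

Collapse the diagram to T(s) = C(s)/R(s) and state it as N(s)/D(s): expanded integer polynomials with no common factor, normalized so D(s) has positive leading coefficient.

First reduce the diagram to T(s).

1. reduce the series chain H2, H3; result (3*s + 1)/(4*s^2 - 11*s + 6)
2. apply the feedback formula to (H2*H3), H4; result (3*s^2 + 13*s + 4)/(4*s^3 + 5*s^2 - 47*s + 21)
3. parallel reduction of H1, [(H2*H3)/(1+(H2*H3)*H4)], H5, which is the overall transfer function T(s) = C(s)/R(s) in lowest terms

Answer: (-8*s^6 + 74*s^5 + 235*s^4 - 820*s^3 + 465*s^2 - 231*s + 113)/(32*s^6 - 406*s^4 + 671*s^3 - 435*s^2 + 11*s + 42)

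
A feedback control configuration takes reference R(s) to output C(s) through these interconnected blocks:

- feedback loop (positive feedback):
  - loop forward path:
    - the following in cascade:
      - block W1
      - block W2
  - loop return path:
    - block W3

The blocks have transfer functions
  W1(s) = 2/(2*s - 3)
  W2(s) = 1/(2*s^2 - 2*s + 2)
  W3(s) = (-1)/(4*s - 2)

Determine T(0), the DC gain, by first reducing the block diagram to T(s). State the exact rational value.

Step 1: reduce the series chain W1, W2: 1/(2*s^3 - 5*s^2 + 5*s - 3)
Step 2: collapse the loop ((W1*W2) forward, W3 return): (4*s - 2)/(8*s^4 - 24*s^3 + 30*s^2 - 22*s + 7)
Evaluating the step-2 result (the overall T(s)) at s = 0 gives T(0) = -2/7.

Final answer: -2/7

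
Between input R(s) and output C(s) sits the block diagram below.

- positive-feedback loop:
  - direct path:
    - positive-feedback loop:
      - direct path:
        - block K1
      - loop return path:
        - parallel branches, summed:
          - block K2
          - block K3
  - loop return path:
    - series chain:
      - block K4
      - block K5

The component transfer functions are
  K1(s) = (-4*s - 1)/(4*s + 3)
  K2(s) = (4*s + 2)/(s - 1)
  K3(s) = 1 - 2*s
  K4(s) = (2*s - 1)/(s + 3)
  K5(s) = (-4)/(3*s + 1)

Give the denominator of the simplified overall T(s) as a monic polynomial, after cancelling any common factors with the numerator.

Step 1: reduce the parallel group K2, K3: (-2*s^2 + 7*s + 1)/(s - 1)
Step 2: apply the feedback formula to K1, (K2+K3): (4*s^2 - 3*s - 1)/(8*s^3 - 30*s^2 - 10*s + 2)
Step 3: cascade K4, K5: (4 - 8*s)/(3*s^2 + 10*s + 3)
Step 4: apply the feedback formula to [K1/(1-K1*(K2+K3))], (K4*K5): (12*s^4 + 31*s^3 - 21*s^2 - 19*s - 3)/(24*s^5 - 10*s^4 - 274*s^3 - 224*s^2 - 6*s + 10)
That last expression is T(s), already simplified. Scaling its denominator by 1/24 (the reciprocal of the leading coefficient) yields the monic denominator.

Hence the answer: s^5 - 5*s^4/12 - 137*s^3/12 - 28*s^2/3 - s/4 + 5/12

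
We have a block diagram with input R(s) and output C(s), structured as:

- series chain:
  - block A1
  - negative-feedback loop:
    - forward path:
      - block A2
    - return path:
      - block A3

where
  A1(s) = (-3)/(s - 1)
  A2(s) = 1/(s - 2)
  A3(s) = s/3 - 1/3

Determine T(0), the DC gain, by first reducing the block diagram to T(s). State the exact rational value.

First reduce the diagram to T(s).

1. collapse the loop (A2 forward, A3 return) gives 3/(4*s - 7)
2. combine A1, [A2/(1+A2*A3)] in series gives (-9)/(4*s^2 - 11*s + 7)
That last expression is T(s); at s = 0 only the constant terms survive, so T(0) = -9/7.

Answer: -9/7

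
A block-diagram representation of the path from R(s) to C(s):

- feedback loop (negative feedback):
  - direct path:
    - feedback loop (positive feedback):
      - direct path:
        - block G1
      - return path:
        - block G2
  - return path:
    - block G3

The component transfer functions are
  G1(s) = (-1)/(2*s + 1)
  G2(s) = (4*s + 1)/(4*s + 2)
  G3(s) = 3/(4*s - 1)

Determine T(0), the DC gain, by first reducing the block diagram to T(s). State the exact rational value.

(1) feedback reduction of G1, G2: (-4*s - 2)/(8*s^2 + 12*s + 3)
(2) collapse the loop ([G1/(1-G1*G2)] forward, G3 return): (-16*s^2 - 4*s + 2)/(32*s^3 + 40*s^2 - 12*s - 9)
DC gain: substitute s = 0 into T(s) from step 2: T(0) = 2/(-9) = -2/9.

Answer: -2/9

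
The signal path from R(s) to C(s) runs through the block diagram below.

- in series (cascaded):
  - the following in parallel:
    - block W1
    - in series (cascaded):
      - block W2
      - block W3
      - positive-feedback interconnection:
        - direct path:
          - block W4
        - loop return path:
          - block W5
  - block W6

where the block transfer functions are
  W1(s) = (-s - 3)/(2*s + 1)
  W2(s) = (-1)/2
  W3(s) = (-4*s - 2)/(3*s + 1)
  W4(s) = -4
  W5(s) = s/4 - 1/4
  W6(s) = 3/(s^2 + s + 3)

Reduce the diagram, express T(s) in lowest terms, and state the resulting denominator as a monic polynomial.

Reducing step by step:

1. reduce the feedback loop with forward W4 and return W5 = (-4)/s
2. combine W2, W3, [W4/(1-W4*W5)] in series = (-8*s - 4)/(3*s^2 + s)
3. combine W1, (W2*W3*[W4/(1-W4*W5)]) in parallel = (-3*s^3 - 26*s^2 - 19*s - 4)/(6*s^3 + 5*s^2 + s)
4. reduce the series chain (W1+(W2*W3*[W4/(1-W4*W5)])), W6 = (-9*s^3 - 78*s^2 - 57*s - 12)/(6*s^5 + 11*s^4 + 24*s^3 + 16*s^2 + 3*s)
Step 4 gives the fully reduced T(s), with no common factor left to cancel. The denominator's leading coefficient is 6, so divide each of its coefficients by 6 to get the monic form.

Answer: s^5 + 11*s^4/6 + 4*s^3 + 8*s^2/3 + s/2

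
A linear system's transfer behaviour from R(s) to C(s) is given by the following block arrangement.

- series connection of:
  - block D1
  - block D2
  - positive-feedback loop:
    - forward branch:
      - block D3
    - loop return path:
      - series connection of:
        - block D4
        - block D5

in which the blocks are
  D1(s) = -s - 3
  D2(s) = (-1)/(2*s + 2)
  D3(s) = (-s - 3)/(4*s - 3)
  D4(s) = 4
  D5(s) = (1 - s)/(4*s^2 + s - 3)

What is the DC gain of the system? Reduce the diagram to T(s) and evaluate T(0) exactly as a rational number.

Step 1. series reduction of D4, D5; result (4 - 4*s)/(4*s^2 + s - 3)
Step 2. close the feedback loop around D3, (D4*D5); result (-4*s^3 - 13*s^2 + 9)/(16*s^3 - 12*s^2 - 23*s + 21)
Step 3. series reduction of D1, D2, [D3/(1-D3*(D4*D5))]; result (-4*s^3 - 21*s^2 - 18*s + 27)/(32*s^3 - 24*s^2 - 46*s + 42)
The step-3 result is T(s). Setting s = 0: T(0) = 27/42 = 9/14.

Answer: 9/14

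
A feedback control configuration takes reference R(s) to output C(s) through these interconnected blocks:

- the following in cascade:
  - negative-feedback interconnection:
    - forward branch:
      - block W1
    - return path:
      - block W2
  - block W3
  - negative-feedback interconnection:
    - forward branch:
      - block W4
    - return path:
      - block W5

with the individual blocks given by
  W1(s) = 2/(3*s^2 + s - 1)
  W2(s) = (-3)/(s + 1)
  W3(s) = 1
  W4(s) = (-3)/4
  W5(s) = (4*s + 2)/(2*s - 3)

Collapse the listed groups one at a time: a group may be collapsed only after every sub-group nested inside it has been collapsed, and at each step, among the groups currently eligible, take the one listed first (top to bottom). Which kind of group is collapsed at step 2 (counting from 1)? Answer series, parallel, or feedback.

(1) reduce the feedback loop with forward W1 and return W2
(2) close the feedback loop around W4, W5
(3) multiply [W1/(1+W1*W2)], W3, [W4/(1+W4*W5)] (series)
At step 2 the group reduced is feedback.

Answer: feedback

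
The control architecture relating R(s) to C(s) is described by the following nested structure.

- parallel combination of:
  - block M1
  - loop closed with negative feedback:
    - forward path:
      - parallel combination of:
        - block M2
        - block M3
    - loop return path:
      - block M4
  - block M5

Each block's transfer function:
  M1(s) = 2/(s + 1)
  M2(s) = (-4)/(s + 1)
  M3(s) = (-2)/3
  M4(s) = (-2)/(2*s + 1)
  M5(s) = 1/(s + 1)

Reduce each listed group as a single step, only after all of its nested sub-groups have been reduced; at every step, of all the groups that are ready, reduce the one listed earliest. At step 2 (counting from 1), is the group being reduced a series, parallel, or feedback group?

Reducing step by step:

(1) add M2, M3 (parallel)
(2) apply the feedback formula to (M2+M3), M4
(3) reduce the parallel group M1, [(M2+M3)/(1+(M2+M3)*M4)], M5
Step 2: feedback.

Answer: feedback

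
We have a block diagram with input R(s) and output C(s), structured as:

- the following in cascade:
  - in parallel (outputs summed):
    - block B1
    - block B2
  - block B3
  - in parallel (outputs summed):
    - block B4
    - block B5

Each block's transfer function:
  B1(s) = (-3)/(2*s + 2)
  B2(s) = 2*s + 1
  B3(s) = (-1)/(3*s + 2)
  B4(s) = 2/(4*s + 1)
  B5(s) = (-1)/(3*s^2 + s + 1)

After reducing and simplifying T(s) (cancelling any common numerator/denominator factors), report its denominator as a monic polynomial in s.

Reducing step by step:

Step 1 - reduce the parallel group B1, B2 gives (4*s^2 + 6*s - 1)/(2*s + 2)
Step 2 - reduce the parallel group B4, B5 gives (6*s^2 - 2*s + 1)/(12*s^3 + 7*s^2 + 5*s + 1)
Step 3 - multiply (B1+B2), B3, (B4+B5) (series) gives (-24*s^4 - 28*s^3 + 14*s^2 - 8*s + 1)/(72*s^5 + 162*s^4 + 148*s^3 + 84*s^2 + 30*s + 4)
Step 3 gives the fully reduced T(s), with no common factor left to cancel. The denominator's leading coefficient is 72, so divide each of its coefficients by 72 to get the monic form.

Answer: s^5 + 9*s^4/4 + 37*s^3/18 + 7*s^2/6 + 5*s/12 + 1/18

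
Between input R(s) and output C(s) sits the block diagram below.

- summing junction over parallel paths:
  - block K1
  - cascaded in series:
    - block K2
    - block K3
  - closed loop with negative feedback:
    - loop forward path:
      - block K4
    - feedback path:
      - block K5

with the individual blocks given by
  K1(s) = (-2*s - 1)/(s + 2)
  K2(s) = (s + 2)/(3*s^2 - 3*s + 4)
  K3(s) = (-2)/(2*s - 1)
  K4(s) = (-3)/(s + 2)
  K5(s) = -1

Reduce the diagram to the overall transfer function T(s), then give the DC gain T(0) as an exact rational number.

(1) multiply K2, K3 (series) -> (-2*s - 4)/(6*s^3 - 9*s^2 + 11*s - 4)
(2) close the feedback loop around K4, K5 -> (-3)/(s + 5)
(3) parallel reduction of K1, (K2*K3), [K4/(1+K4*K5)] -> (-12*s^5 - 66*s^4 + 36*s^3 - 65*s^2 - 113*s + 4)/(6*s^5 + 33*s^4 + 8*s^3 - 17*s^2 + 82*s - 40)
Step 3 gives the overall T(s). Then T(0) = 4/(-40) = -1/10.

Final answer: -1/10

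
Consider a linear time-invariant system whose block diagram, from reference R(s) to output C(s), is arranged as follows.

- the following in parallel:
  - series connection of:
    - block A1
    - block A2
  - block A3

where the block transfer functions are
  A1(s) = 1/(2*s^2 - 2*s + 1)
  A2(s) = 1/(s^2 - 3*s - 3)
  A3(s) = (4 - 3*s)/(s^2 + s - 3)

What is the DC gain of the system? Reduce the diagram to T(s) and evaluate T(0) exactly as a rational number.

[1] multiply A1, A2 (series) -> 1/(2*s^4 - 8*s^3 + s^2 + 3*s - 3)
[2] combine (A1*A2), A3 in parallel -> (-6*s^5 + 32*s^4 - 35*s^3 - 4*s^2 + 22*s - 15)/(2*s^6 - 6*s^5 - 13*s^4 + 28*s^3 - 3*s^2 - 12*s + 9)
Evaluating the step-2 result (the overall T(s)) at s = 0 gives T(0) = -15/9 = -5/3.

Hence the answer: -5/3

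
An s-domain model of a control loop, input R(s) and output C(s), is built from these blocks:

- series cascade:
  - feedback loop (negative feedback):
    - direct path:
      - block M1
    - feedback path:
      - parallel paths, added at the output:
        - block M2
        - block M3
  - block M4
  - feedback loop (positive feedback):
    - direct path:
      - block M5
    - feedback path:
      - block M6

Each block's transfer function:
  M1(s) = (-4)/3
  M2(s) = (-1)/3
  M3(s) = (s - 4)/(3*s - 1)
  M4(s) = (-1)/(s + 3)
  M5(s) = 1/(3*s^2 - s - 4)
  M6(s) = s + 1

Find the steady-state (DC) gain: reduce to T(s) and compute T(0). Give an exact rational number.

Step 1. add M2, M3 (parallel) -> (-11)/(9*s - 3)
Step 2. apply the feedback formula to M1, (M2+M3) -> (12 - 36*s)/(27*s + 35)
Step 3. feedback reduction of M5, M6 -> 1/(3*s^2 - 2*s - 5)
Step 4. cascade [M1/(1+M1*(M2+M3))], M4, [M5/(1-M5*M6)] -> (36*s - 12)/(81*s^4 + 294*s^3 - 52*s^2 - 790*s - 525)
Evaluating the step-4 result (the overall T(s)) at s = 0 gives T(0) = -12/(-525) = 4/175.

Hence the answer: 4/175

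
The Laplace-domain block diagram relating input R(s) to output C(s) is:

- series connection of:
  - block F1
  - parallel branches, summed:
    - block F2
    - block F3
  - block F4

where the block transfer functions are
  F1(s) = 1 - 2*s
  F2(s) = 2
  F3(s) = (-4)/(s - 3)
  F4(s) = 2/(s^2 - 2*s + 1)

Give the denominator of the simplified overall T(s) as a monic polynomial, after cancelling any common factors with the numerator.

The answer is s^3 - 5*s^2 + 7*s - 3.

Reasoning:
(1) parallel reduction of F2, F3 = (2*s - 10)/(s - 3)
(2) cascade F1, (F2+F3), F4 = (-8*s^2 + 44*s - 20)/(s^3 - 5*s^2 + 7*s - 3)
Step 2 gives the fully reduced T(s), with no common factor left to cancel. The denominator is already monic (leading coefficient 1).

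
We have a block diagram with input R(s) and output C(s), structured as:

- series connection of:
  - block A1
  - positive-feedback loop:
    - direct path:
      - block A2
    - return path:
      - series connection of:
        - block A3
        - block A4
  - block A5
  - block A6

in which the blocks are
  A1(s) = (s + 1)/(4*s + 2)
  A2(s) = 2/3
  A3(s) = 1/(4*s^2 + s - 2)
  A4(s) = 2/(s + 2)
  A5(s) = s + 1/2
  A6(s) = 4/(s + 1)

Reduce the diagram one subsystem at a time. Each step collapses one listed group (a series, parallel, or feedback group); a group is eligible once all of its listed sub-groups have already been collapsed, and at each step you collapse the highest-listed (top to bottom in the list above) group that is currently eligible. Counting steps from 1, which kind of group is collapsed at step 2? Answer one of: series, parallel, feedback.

Reducing step by step:

[1] series reduction of A3, A4
[2] apply the feedback formula to A2, (A3*A4)
[3] cascade A1, [A2/(1-A2*(A3*A4))], A5, A6
The group at step 2 is a feedback group.

Answer: feedback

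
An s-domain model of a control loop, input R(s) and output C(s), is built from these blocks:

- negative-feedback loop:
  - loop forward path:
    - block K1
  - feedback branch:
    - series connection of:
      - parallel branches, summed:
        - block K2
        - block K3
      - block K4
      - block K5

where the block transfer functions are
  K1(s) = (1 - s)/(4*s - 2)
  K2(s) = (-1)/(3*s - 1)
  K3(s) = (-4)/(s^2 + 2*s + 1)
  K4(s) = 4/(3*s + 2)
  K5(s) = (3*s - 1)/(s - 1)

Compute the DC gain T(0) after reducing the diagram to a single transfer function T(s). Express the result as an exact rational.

Answer: -1/8

Working:
1. sum the parallel branches K2, K3 = (-s^2 - 14*s + 3)/(3*s^3 + 5*s^2 + s - 1)
2. multiply (K2+K3), K4, K5 (series) = (-4*s^2 - 56*s + 12)/(3*s^4 + 5*s^3 - s^2 - 5*s - 2)
3. close the feedback loop around K1, ((K2+K3)*K4*K5) = (-3*s^4 - 5*s^3 + s^2 + 5*s + 2)/(12*s^4 + 26*s^3 + 16*s^2 + 50*s - 16)
Step 3 gives the overall T(s). Then T(0) = 2/(-16) = -1/8.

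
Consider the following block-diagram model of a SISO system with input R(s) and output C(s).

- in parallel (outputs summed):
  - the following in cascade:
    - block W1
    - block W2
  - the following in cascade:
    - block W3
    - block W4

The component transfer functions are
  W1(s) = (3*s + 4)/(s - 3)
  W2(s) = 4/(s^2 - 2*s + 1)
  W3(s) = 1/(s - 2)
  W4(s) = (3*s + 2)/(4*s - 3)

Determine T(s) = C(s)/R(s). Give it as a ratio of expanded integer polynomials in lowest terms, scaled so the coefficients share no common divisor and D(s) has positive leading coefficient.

The answer is (3*s^4 + 35*s^3 - 57*s^2 - 99*s + 90)/(4*s^5 - 31*s^4 + 89*s^3 - 119*s^2 + 75*s - 18).

Reasoning:
(1) cascade W1, W2 -> (12*s + 16)/(s^3 - 5*s^2 + 7*s - 3)
(2) combine W3, W4 in series -> (3*s + 2)/(4*s^2 - 11*s + 6)
(3) sum the parallel branches (W1*W2), (W3*W4), giving the overall T(s)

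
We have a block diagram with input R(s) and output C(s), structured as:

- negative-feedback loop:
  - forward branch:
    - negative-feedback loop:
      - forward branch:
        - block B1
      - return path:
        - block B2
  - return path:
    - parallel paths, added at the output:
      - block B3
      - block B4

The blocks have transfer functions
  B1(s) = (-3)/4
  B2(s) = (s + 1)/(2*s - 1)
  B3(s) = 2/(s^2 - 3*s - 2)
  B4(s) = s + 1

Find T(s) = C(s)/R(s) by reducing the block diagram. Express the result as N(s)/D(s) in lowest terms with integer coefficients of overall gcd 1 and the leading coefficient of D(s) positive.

Answer: (6*s^3 - 21*s^2 - 3*s + 6)/(6*s^4 - 20*s^3 - 2*s^2 + 4*s - 14)

Working:
[1] close the feedback loop around B1, B2: (3 - 6*s)/(5*s - 7)
[2] reduce the parallel group B3, B4: (s^3 - 2*s^2 - 5*s)/(s^2 - 3*s - 2)
[3] apply the feedback formula to [B1/(1+B1*B2)], (B3+B4) - this is the overall T(s), already in the required normalized form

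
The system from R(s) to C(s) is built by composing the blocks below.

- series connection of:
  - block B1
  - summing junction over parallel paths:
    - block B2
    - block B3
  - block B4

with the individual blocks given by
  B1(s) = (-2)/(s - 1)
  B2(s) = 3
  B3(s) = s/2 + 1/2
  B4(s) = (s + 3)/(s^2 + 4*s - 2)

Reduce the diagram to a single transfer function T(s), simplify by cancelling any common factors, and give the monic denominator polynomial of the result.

(1) combine B2, B3 in parallel; result s/2 + 7/2
(2) combine B1, (B2+B3), B4 in series; result (-s^2 - 10*s - 21)/(s^3 + 3*s^2 - 6*s + 2)
T(s) is the step-2 result (common factors already cancelled). Leading coefficient of the denominator: 1, so no rescaling is needed.

Answer: s^3 + 3*s^2 - 6*s + 2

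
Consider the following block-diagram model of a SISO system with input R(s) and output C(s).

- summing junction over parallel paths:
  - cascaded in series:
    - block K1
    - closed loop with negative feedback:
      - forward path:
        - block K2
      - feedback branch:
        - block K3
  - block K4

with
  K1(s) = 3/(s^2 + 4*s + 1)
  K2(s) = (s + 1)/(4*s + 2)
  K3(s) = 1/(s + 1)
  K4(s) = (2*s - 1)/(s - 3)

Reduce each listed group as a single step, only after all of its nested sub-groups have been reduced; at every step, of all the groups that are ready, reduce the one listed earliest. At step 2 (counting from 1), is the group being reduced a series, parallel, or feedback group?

The answer is series.

Reasoning:
[1] close the feedback loop around K2, K3
[2] reduce the series chain K1, [K2/(1+K2*K3)]
[3] add (K1*[K2/(1+K2*K3)]), K4 (parallel)
Step 2: series.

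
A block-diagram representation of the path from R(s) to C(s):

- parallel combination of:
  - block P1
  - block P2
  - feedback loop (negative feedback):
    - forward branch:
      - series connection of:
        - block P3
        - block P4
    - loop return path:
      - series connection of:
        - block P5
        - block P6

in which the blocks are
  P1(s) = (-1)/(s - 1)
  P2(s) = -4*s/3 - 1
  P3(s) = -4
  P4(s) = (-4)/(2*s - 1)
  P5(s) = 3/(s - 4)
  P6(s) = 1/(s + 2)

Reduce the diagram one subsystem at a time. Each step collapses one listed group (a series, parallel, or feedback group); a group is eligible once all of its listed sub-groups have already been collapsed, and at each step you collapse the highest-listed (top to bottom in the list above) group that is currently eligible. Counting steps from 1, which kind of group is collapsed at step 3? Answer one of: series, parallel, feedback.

[1] combine P3, P4 in series
[2] combine P5, P6 in series
[3] feedback reduction of (P3*P4), (P5*P6)
[4] add P1, P2, [(P3*P4)/(1+(P3*P4)*(P5*P6))] (parallel)
At step 3 the group reduced is feedback.

Final answer: feedback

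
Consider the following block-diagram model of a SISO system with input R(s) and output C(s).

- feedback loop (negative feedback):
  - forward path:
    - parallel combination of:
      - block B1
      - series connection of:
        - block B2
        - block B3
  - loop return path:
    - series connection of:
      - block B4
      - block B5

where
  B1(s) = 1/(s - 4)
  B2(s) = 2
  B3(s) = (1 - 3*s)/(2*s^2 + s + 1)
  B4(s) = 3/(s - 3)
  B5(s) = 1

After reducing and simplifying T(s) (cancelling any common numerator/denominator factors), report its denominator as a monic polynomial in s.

First reduce the diagram to T(s).

[1] multiply B2, B3 (series) = (2 - 6*s)/(2*s^2 + s + 1)
[2] combine B1, (B2*B3) in parallel = (-4*s^2 + 27*s - 7)/(2*s^3 - 7*s^2 - 3*s - 4)
[3] reduce the series chain B4, B5 = 3/(s - 3)
[4] collapse the loop ((B1+(B2*B3)) forward, (B4*B5) return) = (-4*s^3 + 39*s^2 - 88*s + 21)/(2*s^4 - 13*s^3 + 6*s^2 + 86*s - 9)
T(s) is the step-4 result (common factors already cancelled). Leading coefficient of the denominator: 2. Divide through by 2 for the monic polynomial.

Answer: s^4 - 13*s^3/2 + 3*s^2 + 43*s - 9/2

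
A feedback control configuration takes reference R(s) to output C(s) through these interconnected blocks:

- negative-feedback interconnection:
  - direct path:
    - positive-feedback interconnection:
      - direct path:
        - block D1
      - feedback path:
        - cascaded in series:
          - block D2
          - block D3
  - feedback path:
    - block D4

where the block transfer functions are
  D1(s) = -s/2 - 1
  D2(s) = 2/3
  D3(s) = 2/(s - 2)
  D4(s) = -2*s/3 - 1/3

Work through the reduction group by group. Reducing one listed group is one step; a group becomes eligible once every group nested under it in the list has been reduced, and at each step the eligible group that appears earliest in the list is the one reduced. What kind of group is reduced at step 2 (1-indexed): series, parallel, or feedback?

Reducing step by step:

[1] cascade D2, D3
[2] reduce the feedback loop with forward D1 and return (D2*D3)
[3] close the feedback loop around [D1/(1-D1*(D2*D3))], D4
The group at step 2 is a feedback group.

Answer: feedback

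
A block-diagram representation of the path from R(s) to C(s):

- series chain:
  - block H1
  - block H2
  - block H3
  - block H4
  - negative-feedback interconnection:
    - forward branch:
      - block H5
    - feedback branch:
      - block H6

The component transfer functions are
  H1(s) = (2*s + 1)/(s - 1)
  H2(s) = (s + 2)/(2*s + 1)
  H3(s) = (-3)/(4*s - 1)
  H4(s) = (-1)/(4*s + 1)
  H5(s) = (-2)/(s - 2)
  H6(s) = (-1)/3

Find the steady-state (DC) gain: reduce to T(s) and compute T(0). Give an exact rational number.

[1] feedback reduction of H5, H6 gives (-6)/(3*s - 4)
[2] series reduction of H1, H2, H3, H4, [H5/(1+H5*H6)] gives (-18*s - 36)/(48*s^4 - 112*s^3 + 61*s^2 + 7*s - 4)
DC gain: substitute s = 0 into T(s) from step 2: T(0) = -36/(-4) = 9.

Therefore the answer is 9.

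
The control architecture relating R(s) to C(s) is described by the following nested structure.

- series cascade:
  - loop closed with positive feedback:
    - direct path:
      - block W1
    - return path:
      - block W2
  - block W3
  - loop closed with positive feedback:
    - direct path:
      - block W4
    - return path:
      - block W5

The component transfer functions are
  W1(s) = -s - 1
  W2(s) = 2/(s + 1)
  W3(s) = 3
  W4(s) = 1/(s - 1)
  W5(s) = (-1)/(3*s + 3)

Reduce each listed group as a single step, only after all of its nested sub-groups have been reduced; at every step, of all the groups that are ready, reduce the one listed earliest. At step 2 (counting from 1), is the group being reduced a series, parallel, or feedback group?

The answer is feedback.

Reasoning:
Step 1. feedback reduction of W1, W2
Step 2. collapse the loop (W4 forward, W5 return)
Step 3. multiply [W1/(1-W1*W2)], W3, [W4/(1-W4*W5)] (series)
Step 2 collapses a feedback group.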